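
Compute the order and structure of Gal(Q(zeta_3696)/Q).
|Gal(Q(zeta_3696)/Q)| = phi(3696) = 960; group ≅ (Z/3696Z)^* ≅ Z/2Z × Z/2Z × Z/4Z × Z/6Z × Z/10Z

The n-th cyclotomic polynomial Φ_3696(x) is the minimal polynomial of zeta_3696 over Q and has degree phi(3696) = 960. So Q(zeta_3696) is a degree-960 Galois extension with Galois group (Z/3696Z)^*. By CRT, (Z/3696Z)^* ≅ (Z/16Z)^* × (Z/3Z)^* × (Z/7Z)^* × (Z/11Z)^*. Each prime-power unit group is (Z/16Z)^* ≅ Z/2Z × Z/4Z; (Z/3Z)^* ≅ Z/2Z; (Z/7Z)^* ≅ Z/6Z; (Z/11Z)^* ≅ Z/10Z. Hence Gal(Q(zeta_3696)/Q) ≅ Z/2Z × Z/2Z × Z/4Z × Z/6Z × Z/10Z.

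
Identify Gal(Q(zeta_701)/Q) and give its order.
|Gal(Q(zeta_701)/Q)| = phi(701) = 700; group ≅ (Z/701Z)^* ≅ Z/700Z

The n-th cyclotomic polynomial Φ_701(x) is the minimal polynomial of zeta_701 over Q and has degree phi(701) = 700. So Q(zeta_701) is a degree-700 Galois extension with Galois group (Z/701Z)^*. (Z/701Z)^* is cyclic since 701 is an odd prime power (or 4). Hence Gal(Q(zeta_701)/Q) ≅ Z/700Z.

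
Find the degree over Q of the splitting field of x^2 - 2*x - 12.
[K:Q] = 2

The discriminant of x^2 + (-2)*x + (-12) is b^2 - 4c = 4 - (-48) = 52. Since 52 is not a perfect square in Q, the polynomial is irreducible over Q. Its two roots generate a degree-2 extension, so [K:Q] = 2.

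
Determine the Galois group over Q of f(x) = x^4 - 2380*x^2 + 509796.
Gal(K/Q) = Z/2Z (cyclic of order 2)

f factors as (x^2 - 238)(x^2 - 2142), so the splitting field is K = Q(sqrt(238), sqrt(2142)). The squarefree part of 238 is 238 and the squarefree part of 2142 is also 238, so sqrt(238) and sqrt(2142) are both rational multiples of sqrt(238). Hence Q(sqrt(238)) = Q(sqrt(2142)) = Q(sqrt(238)), and the splitting field collapses to a single degree-2 extension with Galois group Z/2Z.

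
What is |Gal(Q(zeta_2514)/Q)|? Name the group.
|Gal(Q(zeta_2514)/Q)| = phi(2514) = 836; group ≅ (Z/2514Z)^* ≅ Z/2Z × Z/418Z

The n-th cyclotomic polynomial Φ_2514(x) is the minimal polynomial of zeta_2514 over Q and has degree phi(2514) = 836. So Q(zeta_2514) is a degree-836 Galois extension with Galois group (Z/2514Z)^*. By CRT, (Z/2514Z)^* ≅ (Z/2Z)^* × (Z/3Z)^* × (Z/419Z)^*. Each prime-power unit group is (Z/2Z)^* ≅ trivial group (order 1); (Z/3Z)^* ≅ Z/2Z; (Z/419Z)^* ≅ Z/418Z. Hence Gal(Q(zeta_2514)/Q) ≅ Z/2Z × Z/418Z.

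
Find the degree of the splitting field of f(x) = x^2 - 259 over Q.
[K:Q] = 2

The polynomial x^2 - 259 is irreducible over Q since 259 is not a perfect square. Its splitting field is Q(sqrt(259)), which has degree 2 over Q.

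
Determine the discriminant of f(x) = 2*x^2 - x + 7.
Δ = -55

For a quadratic a x^2 + b x + c the discriminant is Δ = b^2 - 4ac = (-1)^2 - 4*(2)*(7) = 1 - (56) = -55.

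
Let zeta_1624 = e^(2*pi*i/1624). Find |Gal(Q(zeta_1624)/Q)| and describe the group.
|Gal(Q(zeta_1624)/Q)| = phi(1624) = 672; group ≅ (Z/1624Z)^* ≅ Z/2Z × Z/2Z × Z/6Z × Z/28Z

The n-th cyclotomic polynomial Φ_1624(x) is the minimal polynomial of zeta_1624 over Q and has degree phi(1624) = 672. So Q(zeta_1624) is a degree-672 Galois extension with Galois group (Z/1624Z)^*. By CRT, (Z/1624Z)^* ≅ (Z/8Z)^* × (Z/7Z)^* × (Z/29Z)^*. Each prime-power unit group is (Z/8Z)^* ≅ Z/2Z × Z/2Z; (Z/7Z)^* ≅ Z/6Z; (Z/29Z)^* ≅ Z/28Z. Hence Gal(Q(zeta_1624)/Q) ≅ Z/2Z × Z/2Z × Z/6Z × Z/28Z.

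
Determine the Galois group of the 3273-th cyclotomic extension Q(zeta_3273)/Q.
|Gal(Q(zeta_3273)/Q)| = phi(3273) = 2180; group ≅ (Z/3273Z)^* ≅ Z/2Z × Z/1090Z

The n-th cyclotomic polynomial Φ_3273(x) is the minimal polynomial of zeta_3273 over Q and has degree phi(3273) = 2180. So Q(zeta_3273) is a degree-2180 Galois extension with Galois group (Z/3273Z)^*. By CRT, (Z/3273Z)^* ≅ (Z/3Z)^* × (Z/1091Z)^*. Each prime-power unit group is (Z/3Z)^* ≅ Z/2Z; (Z/1091Z)^* ≅ Z/1090Z. Hence Gal(Q(zeta_3273)/Q) ≅ Z/2Z × Z/1090Z.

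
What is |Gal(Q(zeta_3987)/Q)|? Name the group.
|Gal(Q(zeta_3987)/Q)| = phi(3987) = 2652; group ≅ (Z/3987Z)^* ≅ Z/6Z × Z/442Z

The n-th cyclotomic polynomial Φ_3987(x) is the minimal polynomial of zeta_3987 over Q and has degree phi(3987) = 2652. So Q(zeta_3987) is a degree-2652 Galois extension with Galois group (Z/3987Z)^*. By CRT, (Z/3987Z)^* ≅ (Z/9Z)^* × (Z/443Z)^*. Each prime-power unit group is (Z/9Z)^* ≅ Z/6Z; (Z/443Z)^* ≅ Z/442Z. Hence Gal(Q(zeta_3987)/Q) ≅ Z/6Z × Z/442Z.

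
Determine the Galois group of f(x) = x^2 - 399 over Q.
Gal(K/Q) = Z/2Z (cyclic of order 2)

x^2 - 399 is irreducible over Q since 399 is not a rational square. The splitting field Q(sqrt(399)) has degree 2 over Q, and its unique nontrivial automorphism is sqrt(399) ↦ -sqrt(399). Hence Gal(Q(sqrt(399))/Q) = Z/2Z.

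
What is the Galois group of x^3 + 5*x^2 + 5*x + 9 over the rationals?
Gal(K/Q) = S_3 (symmetric group of order 6)

Compute the discriminant of x^3 + (5)*x^2 + (5)*x + (9): Δ = -2512. Since Δ is not a rational square, the Galois group is not contained in A_3; it must be the full S_3 (irreducibility of the cubic rules out anything smaller).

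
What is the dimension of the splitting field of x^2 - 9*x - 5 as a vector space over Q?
[K:Q] = 2

The discriminant of x^2 + (-9)*x + (-5) is b^2 - 4c = 81 - (-20) = 101. Since 101 is not a perfect square in Q, the polynomial is irreducible over Q. Its two roots generate a degree-2 extension, so [K:Q] = 2.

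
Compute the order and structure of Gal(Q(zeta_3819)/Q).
|Gal(Q(zeta_3819)/Q)| = phi(3819) = 2376; group ≅ (Z/3819Z)^* ≅ Z/2Z × Z/18Z × Z/66Z

The n-th cyclotomic polynomial Φ_3819(x) is the minimal polynomial of zeta_3819 over Q and has degree phi(3819) = 2376. So Q(zeta_3819) is a degree-2376 Galois extension with Galois group (Z/3819Z)^*. By CRT, (Z/3819Z)^* ≅ (Z/3Z)^* × (Z/19Z)^* × (Z/67Z)^*. Each prime-power unit group is (Z/3Z)^* ≅ Z/2Z; (Z/19Z)^* ≅ Z/18Z; (Z/67Z)^* ≅ Z/66Z. Hence Gal(Q(zeta_3819)/Q) ≅ Z/2Z × Z/18Z × Z/66Z.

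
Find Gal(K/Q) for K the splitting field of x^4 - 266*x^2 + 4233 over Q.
Gal(K/Q) = V_4 (Klein four-group, Z/2Z × Z/2Z)

f factors as (x^2 - 17)(x^2 - 249), so the splitting field is K = Q(sqrt(17), sqrt(249)). The elements 17, 249, 4233 are all non-squares in Q, so sqrt(17) and sqrt(249) generate independent quadratic extensions. Thus [K:Q] = 4 and Gal(K/Q) is generated by the two order-2 automorphisms sqrt(17) ↦ -sqrt(17) and sqrt(249) ↦ -sqrt(249), giving V_4.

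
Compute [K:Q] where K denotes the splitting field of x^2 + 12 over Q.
[K:Q] = 2

The discriminant of x^2 + (0)*x + (12) is b^2 - 4c = 0 - (48) = -48. Since -48 is not a perfect square in Q, the polynomial is irreducible over Q. Its two roots generate a degree-2 extension, so [K:Q] = 2.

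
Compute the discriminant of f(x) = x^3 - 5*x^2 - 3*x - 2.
Δ = -1315

For x^3 + a x^2 + b x + c the discriminant is Δ = 18 a b c - 4 a^3 c + a^2 b^2 - 4 b^3 - 27 c^2.
Plug a = -5, b = -3, c = -2:
  18*(-5)*(-3)*(-2) - 4*(-5)^3*(-2) + (-5)^2*(-3)^2 - 4*(-3)^3 - 27*(-2)^2
  = -540 + (-1000) + 225 + (108) + (-108)
  = -1315.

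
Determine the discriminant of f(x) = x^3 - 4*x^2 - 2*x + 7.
Δ = 1573

For x^3 + a x^2 + b x + c the discriminant is Δ = 18 a b c - 4 a^3 c + a^2 b^2 - 4 b^3 - 27 c^2.
Plug a = -4, b = -2, c = 7:
  18*(-4)*(-2)*(7) - 4*(-4)^3*(7) + (-4)^2*(-2)^2 - 4*(-2)^3 - 27*(7)^2
  = 1008 + (1792) + 64 + (32) + (-1323)
  = 1573.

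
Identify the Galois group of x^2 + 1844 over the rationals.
Gal(K/Q) = Z/2Z (cyclic of order 2)

x^2 + 1844 is irreducible over Q since -1844 is not a rational square. The splitting field Q(sqrt(-1844)) has degree 2 over Q, and its unique nontrivial automorphism is sqrt(-1844) ↦ -sqrt(-1844). Hence Gal(Q(sqrt(-1844))/Q) = Z/2Z.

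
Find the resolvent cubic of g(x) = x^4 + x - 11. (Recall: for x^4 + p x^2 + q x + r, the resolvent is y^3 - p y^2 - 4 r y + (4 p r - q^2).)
h(y) = y^3 + 44*y - 1

Identify coefficients: p = 0, q = 1, r = -11.
Plug into h(y) = y^3 - p y^2 - 4 r y + (4 p r - q^2):
  h(y) = y^3 - (0) y^2 - 4*(-11) y + (4*(0)*(-11) - (1)^2)
       = y^3 + (0) y^2 + (44) y + (-1).
Simplifying: h(y) = y^3 + 44*y - 1.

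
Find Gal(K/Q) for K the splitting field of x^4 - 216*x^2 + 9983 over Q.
Gal(K/Q) = V_4 (Klein four-group, Z/2Z × Z/2Z)

f factors as (x^2 - 67)(x^2 - 149), so the splitting field is K = Q(sqrt(67), sqrt(149)). The elements 67, 149, 9983 are all non-squares in Q, so sqrt(67) and sqrt(149) generate independent quadratic extensions. Thus [K:Q] = 4 and Gal(K/Q) is generated by the two order-2 automorphisms sqrt(67) ↦ -sqrt(67) and sqrt(149) ↦ -sqrt(149), giving V_4.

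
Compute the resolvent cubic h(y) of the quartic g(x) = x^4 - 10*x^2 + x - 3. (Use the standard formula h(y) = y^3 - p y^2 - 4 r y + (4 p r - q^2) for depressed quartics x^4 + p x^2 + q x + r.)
h(y) = y^3 + 10*y^2 + 12*y + 119

Identify coefficients: p = -10, q = 1, r = -3.
Plug into h(y) = y^3 - p y^2 - 4 r y + (4 p r - q^2):
  h(y) = y^3 - (-10) y^2 - 4*(-3) y + (4*(-10)*(-3) - (1)^2)
       = y^3 + (10) y^2 + (12) y + (119).
Simplifying: h(y) = y^3 + 10*y^2 + 12*y + 119.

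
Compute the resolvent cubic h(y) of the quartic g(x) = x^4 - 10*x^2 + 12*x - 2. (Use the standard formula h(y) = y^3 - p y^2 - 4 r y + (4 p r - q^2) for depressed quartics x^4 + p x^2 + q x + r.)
h(y) = y^3 + 10*y^2 + 8*y - 64

Identify coefficients: p = -10, q = 12, r = -2.
Plug into h(y) = y^3 - p y^2 - 4 r y + (4 p r - q^2):
  h(y) = y^3 - (-10) y^2 - 4*(-2) y + (4*(-10)*(-2) - (12)^2)
       = y^3 + (10) y^2 + (8) y + (-64).
Simplifying: h(y) = y^3 + 10*y^2 + 8*y - 64.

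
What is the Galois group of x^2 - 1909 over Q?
Gal(K/Q) = Z/2Z (cyclic of order 2)

x^2 - 1909 is irreducible over Q since 1909 is not a rational square. The splitting field Q(sqrt(1909)) has degree 2 over Q, and its unique nontrivial automorphism is sqrt(1909) ↦ -sqrt(1909). Hence Gal(Q(sqrt(1909))/Q) = Z/2Z.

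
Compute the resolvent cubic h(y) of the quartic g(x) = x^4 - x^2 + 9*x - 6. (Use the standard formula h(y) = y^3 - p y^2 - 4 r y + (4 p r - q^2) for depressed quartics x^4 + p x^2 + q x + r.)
h(y) = y^3 + y^2 + 24*y - 57

Identify coefficients: p = -1, q = 9, r = -6.
Plug into h(y) = y^3 - p y^2 - 4 r y + (4 p r - q^2):
  h(y) = y^3 - (-1) y^2 - 4*(-6) y + (4*(-1)*(-6) - (9)^2)
       = y^3 + (1) y^2 + (24) y + (-57).
Simplifying: h(y) = y^3 + y^2 + 24*y - 57.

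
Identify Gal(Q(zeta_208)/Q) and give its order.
|Gal(Q(zeta_208)/Q)| = phi(208) = 96; group ≅ (Z/208Z)^* ≅ Z/2Z × Z/4Z × Z/12Z

The n-th cyclotomic polynomial Φ_208(x) is the minimal polynomial of zeta_208 over Q and has degree phi(208) = 96. So Q(zeta_208) is a degree-96 Galois extension with Galois group (Z/208Z)^*. By CRT, (Z/208Z)^* ≅ (Z/16Z)^* × (Z/13Z)^*. Each prime-power unit group is (Z/16Z)^* ≅ Z/2Z × Z/4Z; (Z/13Z)^* ≅ Z/12Z. Hence Gal(Q(zeta_208)/Q) ≅ Z/2Z × Z/4Z × Z/12Z.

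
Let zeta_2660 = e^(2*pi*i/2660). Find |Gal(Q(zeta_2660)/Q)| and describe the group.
|Gal(Q(zeta_2660)/Q)| = phi(2660) = 864; group ≅ (Z/2660Z)^* ≅ Z/2Z × Z/4Z × Z/6Z × Z/18Z

The n-th cyclotomic polynomial Φ_2660(x) is the minimal polynomial of zeta_2660 over Q and has degree phi(2660) = 864. So Q(zeta_2660) is a degree-864 Galois extension with Galois group (Z/2660Z)^*. By CRT, (Z/2660Z)^* ≅ (Z/4Z)^* × (Z/5Z)^* × (Z/7Z)^* × (Z/19Z)^*. Each prime-power unit group is (Z/4Z)^* ≅ Z/2Z; (Z/5Z)^* ≅ Z/4Z; (Z/7Z)^* ≅ Z/6Z; (Z/19Z)^* ≅ Z/18Z. Hence Gal(Q(zeta_2660)/Q) ≅ Z/2Z × Z/4Z × Z/6Z × Z/18Z.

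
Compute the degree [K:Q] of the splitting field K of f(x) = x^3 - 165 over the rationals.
[K:Q] = 6

x^3 - 165 has one real root r = 165^(1/3) and two complex roots r*zeta_3, r*zeta_3^2 where zeta_3 = e^(2*pi*i/3). The splitting field is Q(r, zeta_3). [Q(r):Q] = 3 and [Q(zeta_3):Q] = 2 with gcd = 1, so [Q(r, zeta_3):Q] = 3 * 2 = 6.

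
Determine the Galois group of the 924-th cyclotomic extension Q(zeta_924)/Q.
|Gal(Q(zeta_924)/Q)| = phi(924) = 240; group ≅ (Z/924Z)^* ≅ Z/2Z × Z/2Z × Z/6Z × Z/10Z

The n-th cyclotomic polynomial Φ_924(x) is the minimal polynomial of zeta_924 over Q and has degree phi(924) = 240. So Q(zeta_924) is a degree-240 Galois extension with Galois group (Z/924Z)^*. By CRT, (Z/924Z)^* ≅ (Z/4Z)^* × (Z/3Z)^* × (Z/7Z)^* × (Z/11Z)^*. Each prime-power unit group is (Z/4Z)^* ≅ Z/2Z; (Z/3Z)^* ≅ Z/2Z; (Z/7Z)^* ≅ Z/6Z; (Z/11Z)^* ≅ Z/10Z. Hence Gal(Q(zeta_924)/Q) ≅ Z/2Z × Z/2Z × Z/6Z × Z/10Z.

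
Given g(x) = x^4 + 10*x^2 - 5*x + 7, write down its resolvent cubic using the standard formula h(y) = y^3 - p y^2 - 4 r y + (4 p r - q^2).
h(y) = y^3 - 10*y^2 - 28*y + 255

Identify coefficients: p = 10, q = -5, r = 7.
Plug into h(y) = y^3 - p y^2 - 4 r y + (4 p r - q^2):
  h(y) = y^3 - (10) y^2 - 4*(7) y + (4*(10)*(7) - (-5)^2)
       = y^3 + (-10) y^2 + (-28) y + (255).
Simplifying: h(y) = y^3 - 10*y^2 - 28*y + 255.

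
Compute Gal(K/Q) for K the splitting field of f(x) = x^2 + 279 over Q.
Gal(K/Q) = Z/2Z (cyclic of order 2)

x^2 + 279 is irreducible over Q since -279 is not a rational square. The splitting field Q(sqrt(-279)) has degree 2 over Q, and its unique nontrivial automorphism is sqrt(-279) ↦ -sqrt(-279). Hence Gal(Q(sqrt(-279))/Q) = Z/2Z.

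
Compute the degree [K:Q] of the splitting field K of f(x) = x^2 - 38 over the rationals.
[K:Q] = 2

The polynomial x^2 - 38 is irreducible over Q since 38 is not a perfect square. Its splitting field is Q(sqrt(38)), which has degree 2 over Q.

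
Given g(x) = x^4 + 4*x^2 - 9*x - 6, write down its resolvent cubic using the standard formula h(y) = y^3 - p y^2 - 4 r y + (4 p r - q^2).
h(y) = y^3 - 4*y^2 + 24*y - 177

Identify coefficients: p = 4, q = -9, r = -6.
Plug into h(y) = y^3 - p y^2 - 4 r y + (4 p r - q^2):
  h(y) = y^3 - (4) y^2 - 4*(-6) y + (4*(4)*(-6) - (-9)^2)
       = y^3 + (-4) y^2 + (24) y + (-177).
Simplifying: h(y) = y^3 - 4*y^2 + 24*y - 177.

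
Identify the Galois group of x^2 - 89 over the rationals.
Gal(K/Q) = Z/2Z (cyclic of order 2)

x^2 - 89 is irreducible over Q since 89 is not a rational square. The splitting field Q(sqrt(89)) has degree 2 over Q, and its unique nontrivial automorphism is sqrt(89) ↦ -sqrt(89). Hence Gal(Q(sqrt(89))/Q) = Z/2Z.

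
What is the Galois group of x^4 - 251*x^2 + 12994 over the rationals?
Gal(K/Q) = V_4 (Klein four-group, Z/2Z × Z/2Z)

f factors as (x^2 - 178)(x^2 - 73), so the splitting field is K = Q(sqrt(178), sqrt(73)). The elements 178, 73, 12994 are all non-squares in Q, so sqrt(178) and sqrt(73) generate independent quadratic extensions. Thus [K:Q] = 4 and Gal(K/Q) is generated by the two order-2 automorphisms sqrt(178) ↦ -sqrt(178) and sqrt(73) ↦ -sqrt(73), giving V_4.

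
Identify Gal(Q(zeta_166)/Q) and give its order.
|Gal(Q(zeta_166)/Q)| = phi(166) = 82; group ≅ (Z/166Z)^* ≅ Z/82Z

The n-th cyclotomic polynomial Φ_166(x) is the minimal polynomial of zeta_166 over Q and has degree phi(166) = 82. So Q(zeta_166) is a degree-82 Galois extension with Galois group (Z/166Z)^*. By CRT, (Z/166Z)^* ≅ (Z/2Z)^* × (Z/83Z)^*. Each prime-power unit group is (Z/2Z)^* ≅ trivial group (order 1); (Z/83Z)^* ≅ Z/82Z. Hence Gal(Q(zeta_166)/Q) ≅ Z/82Z.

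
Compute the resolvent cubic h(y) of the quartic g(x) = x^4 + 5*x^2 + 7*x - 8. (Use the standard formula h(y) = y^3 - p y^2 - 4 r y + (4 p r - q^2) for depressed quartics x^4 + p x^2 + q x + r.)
h(y) = y^3 - 5*y^2 + 32*y - 209

Identify coefficients: p = 5, q = 7, r = -8.
Plug into h(y) = y^3 - p y^2 - 4 r y + (4 p r - q^2):
  h(y) = y^3 - (5) y^2 - 4*(-8) y + (4*(5)*(-8) - (7)^2)
       = y^3 + (-5) y^2 + (32) y + (-209).
Simplifying: h(y) = y^3 - 5*y^2 + 32*y - 209.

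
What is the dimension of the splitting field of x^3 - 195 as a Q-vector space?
[K:Q] = 6

x^3 - 195 has one real root r = 195^(1/3) and two complex roots r*zeta_3, r*zeta_3^2 where zeta_3 = e^(2*pi*i/3). The splitting field is Q(r, zeta_3). [Q(r):Q] = 3 and [Q(zeta_3):Q] = 2 with gcd = 1, so [Q(r, zeta_3):Q] = 3 * 2 = 6.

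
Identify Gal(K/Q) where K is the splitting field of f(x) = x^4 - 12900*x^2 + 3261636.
Gal(K/Q) = Z/2Z (cyclic of order 2)

f factors as (x^2 - 258)(x^2 - 12642), so the splitting field is K = Q(sqrt(258), sqrt(12642)). The squarefree part of 258 is 258 and the squarefree part of 12642 is also 258, so sqrt(258) and sqrt(12642) are both rational multiples of sqrt(258). Hence Q(sqrt(258)) = Q(sqrt(12642)) = Q(sqrt(258)), and the splitting field collapses to a single degree-2 extension with Galois group Z/2Z.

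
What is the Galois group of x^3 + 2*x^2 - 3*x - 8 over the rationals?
Gal(K/Q) = S_3 (symmetric group of order 6)

Compute the discriminant of x^3 + (2)*x^2 + (-3)*x + (-8): Δ = -464. Since Δ is not a rational square, the Galois group is not contained in A_3; it must be the full S_3 (irreducibility of the cubic rules out anything smaller).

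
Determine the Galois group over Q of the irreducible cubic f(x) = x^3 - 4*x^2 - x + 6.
Gal(K/Q) = S_3 (symmetric group of order 6)

Compute the discriminant of x^3 + (-4)*x^2 + (-1)*x + (6): Δ = 1016. Since Δ is not a rational square, the Galois group is not contained in A_3; it must be the full S_3 (irreducibility of the cubic rules out anything smaller).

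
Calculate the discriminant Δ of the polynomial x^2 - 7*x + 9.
Δ = 13

For a quadratic a x^2 + b x + c the discriminant is Δ = b^2 - 4ac = (-7)^2 - 4*(1)*(9) = 49 - (36) = 13.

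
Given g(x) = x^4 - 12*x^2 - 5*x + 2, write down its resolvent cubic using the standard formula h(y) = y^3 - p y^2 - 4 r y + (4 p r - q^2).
h(y) = y^3 + 12*y^2 - 8*y - 121

Identify coefficients: p = -12, q = -5, r = 2.
Plug into h(y) = y^3 - p y^2 - 4 r y + (4 p r - q^2):
  h(y) = y^3 - (-12) y^2 - 4*(2) y + (4*(-12)*(2) - (-5)^2)
       = y^3 + (12) y^2 + (-8) y + (-121).
Simplifying: h(y) = y^3 + 12*y^2 - 8*y - 121.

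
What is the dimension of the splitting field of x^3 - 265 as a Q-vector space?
[K:Q] = 6

x^3 - 265 has one real root r = 265^(1/3) and two complex roots r*zeta_3, r*zeta_3^2 where zeta_3 = e^(2*pi*i/3). The splitting field is Q(r, zeta_3). [Q(r):Q] = 3 and [Q(zeta_3):Q] = 2 with gcd = 1, so [Q(r, zeta_3):Q] = 3 * 2 = 6.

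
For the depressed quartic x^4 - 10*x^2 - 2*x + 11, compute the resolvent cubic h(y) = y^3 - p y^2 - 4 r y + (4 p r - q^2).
h(y) = y^3 + 10*y^2 - 44*y - 444

Identify coefficients: p = -10, q = -2, r = 11.
Plug into h(y) = y^3 - p y^2 - 4 r y + (4 p r - q^2):
  h(y) = y^3 - (-10) y^2 - 4*(11) y + (4*(-10)*(11) - (-2)^2)
       = y^3 + (10) y^2 + (-44) y + (-444).
Simplifying: h(y) = y^3 + 10*y^2 - 44*y - 444.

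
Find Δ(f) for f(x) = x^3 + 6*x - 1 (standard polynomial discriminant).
Δ = -891

For a depressed cubic x^3 + p x + q the discriminant is Δ = -4 p^3 - 27 q^2 = -4*(6)^3 - 27*(-1)^2 = -864 - 27 = -891.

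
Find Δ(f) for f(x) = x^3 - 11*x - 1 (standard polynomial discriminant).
Δ = 5297

For a depressed cubic x^3 + p x + q the discriminant is Δ = -4 p^3 - 27 q^2 = -4*(-11)^3 - 27*(-1)^2 = 5324 - 27 = 5297.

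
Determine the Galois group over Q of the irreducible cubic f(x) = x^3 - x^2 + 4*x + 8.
Gal(K/Q) = S_3 (symmetric group of order 6)

Compute the discriminant of x^3 + (-1)*x^2 + (4)*x + (8): Δ = -2512. Since Δ is not a rational square, the Galois group is not contained in A_3; it must be the full S_3 (irreducibility of the cubic rules out anything smaller).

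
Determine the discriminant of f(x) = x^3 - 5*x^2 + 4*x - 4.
Δ = -848

For x^3 + a x^2 + b x + c the discriminant is Δ = 18 a b c - 4 a^3 c + a^2 b^2 - 4 b^3 - 27 c^2.
Plug a = -5, b = 4, c = -4:
  18*(-5)*(4)*(-4) - 4*(-5)^3*(-4) + (-5)^2*(4)^2 - 4*(4)^3 - 27*(-4)^2
  = 1440 + (-2000) + 400 + (-256) + (-432)
  = -848.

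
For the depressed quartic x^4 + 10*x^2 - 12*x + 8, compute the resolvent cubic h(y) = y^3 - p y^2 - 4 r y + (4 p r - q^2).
h(y) = y^3 - 10*y^2 - 32*y + 176

Identify coefficients: p = 10, q = -12, r = 8.
Plug into h(y) = y^3 - p y^2 - 4 r y + (4 p r - q^2):
  h(y) = y^3 - (10) y^2 - 4*(8) y + (4*(10)*(8) - (-12)^2)
       = y^3 + (-10) y^2 + (-32) y + (176).
Simplifying: h(y) = y^3 - 10*y^2 - 32*y + 176.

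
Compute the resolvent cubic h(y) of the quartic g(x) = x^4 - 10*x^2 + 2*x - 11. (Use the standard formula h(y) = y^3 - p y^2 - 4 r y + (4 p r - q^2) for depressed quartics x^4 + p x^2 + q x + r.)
h(y) = y^3 + 10*y^2 + 44*y + 436

Identify coefficients: p = -10, q = 2, r = -11.
Plug into h(y) = y^3 - p y^2 - 4 r y + (4 p r - q^2):
  h(y) = y^3 - (-10) y^2 - 4*(-11) y + (4*(-10)*(-11) - (2)^2)
       = y^3 + (10) y^2 + (44) y + (436).
Simplifying: h(y) = y^3 + 10*y^2 + 44*y + 436.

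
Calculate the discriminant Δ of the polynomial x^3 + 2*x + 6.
Δ = -1004

For a depressed cubic x^3 + p x + q the discriminant is Δ = -4 p^3 - 27 q^2 = -4*(2)^3 - 27*(6)^2 = -32 - 972 = -1004.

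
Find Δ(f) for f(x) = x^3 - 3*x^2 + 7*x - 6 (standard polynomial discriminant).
Δ = -283

For x^3 + a x^2 + b x + c the discriminant is Δ = 18 a b c - 4 a^3 c + a^2 b^2 - 4 b^3 - 27 c^2.
Plug a = -3, b = 7, c = -6:
  18*(-3)*(7)*(-6) - 4*(-3)^3*(-6) + (-3)^2*(7)^2 - 4*(7)^3 - 27*(-6)^2
  = 2268 + (-648) + 441 + (-1372) + (-972)
  = -283.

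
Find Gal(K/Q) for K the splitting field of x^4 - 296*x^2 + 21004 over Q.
Gal(K/Q) = V_4 (Klein four-group, Z/2Z × Z/2Z)

f factors as (x^2 - 118)(x^2 - 178), so the splitting field is K = Q(sqrt(118), sqrt(178)). The elements 118, 178, 21004 are all non-squares in Q, so sqrt(118) and sqrt(178) generate independent quadratic extensions. Thus [K:Q] = 4 and Gal(K/Q) is generated by the two order-2 automorphisms sqrt(118) ↦ -sqrt(118) and sqrt(178) ↦ -sqrt(178), giving V_4.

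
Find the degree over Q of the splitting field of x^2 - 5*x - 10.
[K:Q] = 2

The discriminant of x^2 + (-5)*x + (-10) is b^2 - 4c = 25 - (-40) = 65. Since 65 is not a perfect square in Q, the polynomial is irreducible over Q. Its two roots generate a degree-2 extension, so [K:Q] = 2.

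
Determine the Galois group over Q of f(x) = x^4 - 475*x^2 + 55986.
Gal(K/Q) = V_4 (Klein four-group, Z/2Z × Z/2Z)

f factors as (x^2 - 217)(x^2 - 258), so the splitting field is K = Q(sqrt(217), sqrt(258)). The elements 217, 258, 55986 are all non-squares in Q, so sqrt(217) and sqrt(258) generate independent quadratic extensions. Thus [K:Q] = 4 and Gal(K/Q) is generated by the two order-2 automorphisms sqrt(217) ↦ -sqrt(217) and sqrt(258) ↦ -sqrt(258), giving V_4.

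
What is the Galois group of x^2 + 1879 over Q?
Gal(K/Q) = Z/2Z (cyclic of order 2)

x^2 + 1879 is irreducible over Q since -1879 is not a rational square. The splitting field Q(sqrt(-1879)) has degree 2 over Q, and its unique nontrivial automorphism is sqrt(-1879) ↦ -sqrt(-1879). Hence Gal(Q(sqrt(-1879))/Q) = Z/2Z.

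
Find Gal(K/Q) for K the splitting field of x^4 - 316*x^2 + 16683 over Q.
Gal(K/Q) = V_4 (Klein four-group, Z/2Z × Z/2Z)

f factors as (x^2 - 249)(x^2 - 67), so the splitting field is K = Q(sqrt(249), sqrt(67)). The elements 249, 67, 16683 are all non-squares in Q, so sqrt(249) and sqrt(67) generate independent quadratic extensions. Thus [K:Q] = 4 and Gal(K/Q) is generated by the two order-2 automorphisms sqrt(249) ↦ -sqrt(249) and sqrt(67) ↦ -sqrt(67), giving V_4.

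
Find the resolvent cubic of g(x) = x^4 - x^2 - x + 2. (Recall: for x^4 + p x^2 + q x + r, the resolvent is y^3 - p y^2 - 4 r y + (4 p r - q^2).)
h(y) = y^3 + y^2 - 8*y - 9

Identify coefficients: p = -1, q = -1, r = 2.
Plug into h(y) = y^3 - p y^2 - 4 r y + (4 p r - q^2):
  h(y) = y^3 - (-1) y^2 - 4*(2) y + (4*(-1)*(2) - (-1)^2)
       = y^3 + (1) y^2 + (-8) y + (-9).
Simplifying: h(y) = y^3 + y^2 - 8*y - 9.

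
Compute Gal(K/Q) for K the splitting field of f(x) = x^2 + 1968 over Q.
Gal(K/Q) = Z/2Z (cyclic of order 2)

x^2 + 1968 is irreducible over Q since -1968 is not a rational square. The splitting field Q(sqrt(-1968)) has degree 2 over Q, and its unique nontrivial automorphism is sqrt(-1968) ↦ -sqrt(-1968). Hence Gal(Q(sqrt(-1968))/Q) = Z/2Z.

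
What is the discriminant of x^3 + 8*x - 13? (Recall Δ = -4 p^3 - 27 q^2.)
Δ = -6611

For a depressed cubic x^3 + p x + q the discriminant is Δ = -4 p^3 - 27 q^2 = -4*(8)^3 - 27*(-13)^2 = -2048 - 4563 = -6611.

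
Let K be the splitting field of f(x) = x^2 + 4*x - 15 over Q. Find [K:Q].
[K:Q] = 2

The discriminant of x^2 + (4)*x + (-15) is b^2 - 4c = 16 - (-60) = 76. Since 76 is not a perfect square in Q, the polynomial is irreducible over Q. Its two roots generate a degree-2 extension, so [K:Q] = 2.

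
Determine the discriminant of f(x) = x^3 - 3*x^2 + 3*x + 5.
Δ = -972

For x^3 + a x^2 + b x + c the discriminant is Δ = 18 a b c - 4 a^3 c + a^2 b^2 - 4 b^3 - 27 c^2.
Plug a = -3, b = 3, c = 5:
  18*(-3)*(3)*(5) - 4*(-3)^3*(5) + (-3)^2*(3)^2 - 4*(3)^3 - 27*(5)^2
  = -810 + (540) + 81 + (-108) + (-675)
  = -972.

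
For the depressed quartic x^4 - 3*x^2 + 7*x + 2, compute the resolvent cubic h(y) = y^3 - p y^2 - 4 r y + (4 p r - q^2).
h(y) = y^3 + 3*y^2 - 8*y - 73

Identify coefficients: p = -3, q = 7, r = 2.
Plug into h(y) = y^3 - p y^2 - 4 r y + (4 p r - q^2):
  h(y) = y^3 - (-3) y^2 - 4*(2) y + (4*(-3)*(2) - (7)^2)
       = y^3 + (3) y^2 + (-8) y + (-73).
Simplifying: h(y) = y^3 + 3*y^2 - 8*y - 73.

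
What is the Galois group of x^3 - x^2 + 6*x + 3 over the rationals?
Gal(K/Q) = S_3 (symmetric group of order 6)

Compute the discriminant of x^3 + (-1)*x^2 + (6)*x + (3): Δ = -1383. Since Δ is not a rational square, the Galois group is not contained in A_3; it must be the full S_3 (irreducibility of the cubic rules out anything smaller).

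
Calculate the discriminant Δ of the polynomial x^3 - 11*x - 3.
Δ = 5081

For a depressed cubic x^3 + p x + q the discriminant is Δ = -4 p^3 - 27 q^2 = -4*(-11)^3 - 27*(-3)^2 = 5324 - 243 = 5081.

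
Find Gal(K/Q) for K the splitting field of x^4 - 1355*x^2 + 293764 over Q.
Gal(K/Q) = Z/2Z (cyclic of order 2)

f factors as (x^2 - 1084)(x^2 - 271), so the splitting field is K = Q(sqrt(1084), sqrt(271)). The squarefree part of 1084 is 271 and the squarefree part of 271 is also 271, so sqrt(1084) and sqrt(271) are both rational multiples of sqrt(271). Hence Q(sqrt(1084)) = Q(sqrt(271)) = Q(sqrt(271)), and the splitting field collapses to a single degree-2 extension with Galois group Z/2Z.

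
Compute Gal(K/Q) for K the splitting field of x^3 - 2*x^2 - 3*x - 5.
Gal(K/Q) = S_3 (symmetric group of order 6)

Compute the discriminant of x^3 + (-2)*x^2 + (-3)*x + (-5): Δ = -1231. Since Δ is not a rational square, the Galois group is not contained in A_3; it must be the full S_3 (irreducibility of the cubic rules out anything smaller).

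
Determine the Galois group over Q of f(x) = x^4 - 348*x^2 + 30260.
Gal(K/Q) = V_4 (Klein four-group, Z/2Z × Z/2Z)

f factors as (x^2 - 178)(x^2 - 170), so the splitting field is K = Q(sqrt(178), sqrt(170)). The elements 178, 170, 30260 are all non-squares in Q, so sqrt(178) and sqrt(170) generate independent quadratic extensions. Thus [K:Q] = 4 and Gal(K/Q) is generated by the two order-2 automorphisms sqrt(178) ↦ -sqrt(178) and sqrt(170) ↦ -sqrt(170), giving V_4.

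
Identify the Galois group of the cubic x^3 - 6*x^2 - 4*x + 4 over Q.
Gal(K/Q) = S_3 (symmetric group of order 6)

Compute the discriminant of x^3 + (-6)*x^2 + (-4)*x + (4): Δ = 5584. Since Δ is not a rational square, the Galois group is not contained in A_3; it must be the full S_3 (irreducibility of the cubic rules out anything smaller).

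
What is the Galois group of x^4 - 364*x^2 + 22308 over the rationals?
Gal(K/Q) = V_4 (Klein four-group, Z/2Z × Z/2Z)

f factors as (x^2 - 286)(x^2 - 78), so the splitting field is K = Q(sqrt(286), sqrt(78)). The elements 286, 78, 22308 are all non-squares in Q, so sqrt(286) and sqrt(78) generate independent quadratic extensions. Thus [K:Q] = 4 and Gal(K/Q) is generated by the two order-2 automorphisms sqrt(286) ↦ -sqrt(286) and sqrt(78) ↦ -sqrt(78), giving V_4.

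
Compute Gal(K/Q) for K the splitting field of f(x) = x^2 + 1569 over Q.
Gal(K/Q) = Z/2Z (cyclic of order 2)

x^2 + 1569 is irreducible over Q since -1569 is not a rational square. The splitting field Q(sqrt(-1569)) has degree 2 over Q, and its unique nontrivial automorphism is sqrt(-1569) ↦ -sqrt(-1569). Hence Gal(Q(sqrt(-1569))/Q) = Z/2Z.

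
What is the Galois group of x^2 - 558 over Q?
Gal(K/Q) = Z/2Z (cyclic of order 2)

x^2 - 558 is irreducible over Q since 558 is not a rational square. The splitting field Q(sqrt(558)) has degree 2 over Q, and its unique nontrivial automorphism is sqrt(558) ↦ -sqrt(558). Hence Gal(Q(sqrt(558))/Q) = Z/2Z.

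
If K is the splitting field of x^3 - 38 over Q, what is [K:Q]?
[K:Q] = 6

x^3 - 38 has one real root r = 38^(1/3) and two complex roots r*zeta_3, r*zeta_3^2 where zeta_3 = e^(2*pi*i/3). The splitting field is Q(r, zeta_3). [Q(r):Q] = 3 and [Q(zeta_3):Q] = 2 with gcd = 1, so [Q(r, zeta_3):Q] = 3 * 2 = 6.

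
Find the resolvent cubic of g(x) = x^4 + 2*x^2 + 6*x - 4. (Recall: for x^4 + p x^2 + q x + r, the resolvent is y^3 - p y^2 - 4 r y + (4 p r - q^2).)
h(y) = y^3 - 2*y^2 + 16*y - 68

Identify coefficients: p = 2, q = 6, r = -4.
Plug into h(y) = y^3 - p y^2 - 4 r y + (4 p r - q^2):
  h(y) = y^3 - (2) y^2 - 4*(-4) y + (4*(2)*(-4) - (6)^2)
       = y^3 + (-2) y^2 + (16) y + (-68).
Simplifying: h(y) = y^3 - 2*y^2 + 16*y - 68.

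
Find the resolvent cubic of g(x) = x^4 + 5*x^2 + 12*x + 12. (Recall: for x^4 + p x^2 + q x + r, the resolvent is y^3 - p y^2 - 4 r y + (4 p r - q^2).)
h(y) = y^3 - 5*y^2 - 48*y + 96

Identify coefficients: p = 5, q = 12, r = 12.
Plug into h(y) = y^3 - p y^2 - 4 r y + (4 p r - q^2):
  h(y) = y^3 - (5) y^2 - 4*(12) y + (4*(5)*(12) - (12)^2)
       = y^3 + (-5) y^2 + (-48) y + (96).
Simplifying: h(y) = y^3 - 5*y^2 - 48*y + 96.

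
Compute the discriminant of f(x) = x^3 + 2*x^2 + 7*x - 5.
Δ = -2951

For x^3 + a x^2 + b x + c the discriminant is Δ = 18 a b c - 4 a^3 c + a^2 b^2 - 4 b^3 - 27 c^2.
Plug a = 2, b = 7, c = -5:
  18*(2)*(7)*(-5) - 4*(2)^3*(-5) + (2)^2*(7)^2 - 4*(7)^3 - 27*(-5)^2
  = -1260 + (160) + 196 + (-1372) + (-675)
  = -2951.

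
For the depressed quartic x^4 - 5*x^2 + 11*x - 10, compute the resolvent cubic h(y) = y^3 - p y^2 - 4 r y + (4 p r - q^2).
h(y) = y^3 + 5*y^2 + 40*y + 79

Identify coefficients: p = -5, q = 11, r = -10.
Plug into h(y) = y^3 - p y^2 - 4 r y + (4 p r - q^2):
  h(y) = y^3 - (-5) y^2 - 4*(-10) y + (4*(-5)*(-10) - (11)^2)
       = y^3 + (5) y^2 + (40) y + (79).
Simplifying: h(y) = y^3 + 5*y^2 + 40*y + 79.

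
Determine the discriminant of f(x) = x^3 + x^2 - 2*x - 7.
Δ = -1007

For x^3 + a x^2 + b x + c the discriminant is Δ = 18 a b c - 4 a^3 c + a^2 b^2 - 4 b^3 - 27 c^2.
Plug a = 1, b = -2, c = -7:
  18*(1)*(-2)*(-7) - 4*(1)^3*(-7) + (1)^2*(-2)^2 - 4*(-2)^3 - 27*(-7)^2
  = 252 + (28) + 4 + (32) + (-1323)
  = -1007.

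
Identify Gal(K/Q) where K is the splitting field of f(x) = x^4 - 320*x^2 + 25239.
Gal(K/Q) = V_4 (Klein four-group, Z/2Z × Z/2Z)

f factors as (x^2 - 179)(x^2 - 141), so the splitting field is K = Q(sqrt(179), sqrt(141)). The elements 179, 141, 25239 are all non-squares in Q, so sqrt(179) and sqrt(141) generate independent quadratic extensions. Thus [K:Q] = 4 and Gal(K/Q) is generated by the two order-2 automorphisms sqrt(179) ↦ -sqrt(179) and sqrt(141) ↦ -sqrt(141), giving V_4.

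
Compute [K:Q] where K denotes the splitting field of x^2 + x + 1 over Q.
[K:Q] = 2

The discriminant of x^2 + (1)*x + (1) is b^2 - 4c = 1 - (4) = -3. Since -3 is not a perfect square in Q, the polynomial is irreducible over Q. Its two roots generate a degree-2 extension, so [K:Q] = 2.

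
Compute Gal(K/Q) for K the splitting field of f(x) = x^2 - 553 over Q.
Gal(K/Q) = Z/2Z (cyclic of order 2)

x^2 - 553 is irreducible over Q since 553 is not a rational square. The splitting field Q(sqrt(553)) has degree 2 over Q, and its unique nontrivial automorphism is sqrt(553) ↦ -sqrt(553). Hence Gal(Q(sqrt(553))/Q) = Z/2Z.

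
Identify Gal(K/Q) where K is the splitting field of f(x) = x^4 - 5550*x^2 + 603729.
Gal(K/Q) = Z/2Z (cyclic of order 2)

f factors as (x^2 - 5439)(x^2 - 111), so the splitting field is K = Q(sqrt(5439), sqrt(111)). The squarefree part of 5439 is 111 and the squarefree part of 111 is also 111, so sqrt(5439) and sqrt(111) are both rational multiples of sqrt(111). Hence Q(sqrt(5439)) = Q(sqrt(111)) = Q(sqrt(111)), and the splitting field collapses to a single degree-2 extension with Galois group Z/2Z.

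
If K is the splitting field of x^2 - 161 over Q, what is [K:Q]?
[K:Q] = 2

The polynomial x^2 - 161 is irreducible over Q since 161 is not a perfect square. Its splitting field is Q(sqrt(161)), which has degree 2 over Q.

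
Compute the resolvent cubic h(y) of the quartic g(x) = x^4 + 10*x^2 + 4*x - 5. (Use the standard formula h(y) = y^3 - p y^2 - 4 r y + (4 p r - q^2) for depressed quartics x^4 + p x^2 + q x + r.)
h(y) = y^3 - 10*y^2 + 20*y - 216

Identify coefficients: p = 10, q = 4, r = -5.
Plug into h(y) = y^3 - p y^2 - 4 r y + (4 p r - q^2):
  h(y) = y^3 - (10) y^2 - 4*(-5) y + (4*(10)*(-5) - (4)^2)
       = y^3 + (-10) y^2 + (20) y + (-216).
Simplifying: h(y) = y^3 - 10*y^2 + 20*y - 216.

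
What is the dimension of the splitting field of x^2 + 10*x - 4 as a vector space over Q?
[K:Q] = 2

The discriminant of x^2 + (10)*x + (-4) is b^2 - 4c = 100 - (-16) = 116. Since 116 is not a perfect square in Q, the polynomial is irreducible over Q. Its two roots generate a degree-2 extension, so [K:Q] = 2.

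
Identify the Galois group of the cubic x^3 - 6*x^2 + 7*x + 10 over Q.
Gal(K/Q) = S_3 (symmetric group of order 6)

Compute the discriminant of x^3 + (-6)*x^2 + (7)*x + (10): Δ = -1228. Since Δ is not a rational square, the Galois group is not contained in A_3; it must be the full S_3 (irreducibility of the cubic rules out anything smaller).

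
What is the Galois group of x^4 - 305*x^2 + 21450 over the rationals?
Gal(K/Q) = V_4 (Klein four-group, Z/2Z × Z/2Z)

f factors as (x^2 - 110)(x^2 - 195), so the splitting field is K = Q(sqrt(110), sqrt(195)). The elements 110, 195, 21450 are all non-squares in Q, so sqrt(110) and sqrt(195) generate independent quadratic extensions. Thus [K:Q] = 4 and Gal(K/Q) is generated by the two order-2 automorphisms sqrt(110) ↦ -sqrt(110) and sqrt(195) ↦ -sqrt(195), giving V_4.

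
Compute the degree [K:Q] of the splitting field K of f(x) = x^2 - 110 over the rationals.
[K:Q] = 2

The polynomial x^2 - 110 is irreducible over Q since 110 is not a perfect square. Its splitting field is Q(sqrt(110)), which has degree 2 over Q.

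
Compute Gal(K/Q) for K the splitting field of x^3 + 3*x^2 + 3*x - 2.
Gal(K/Q) = S_3 (symmetric group of order 6)

Compute the discriminant of x^3 + (3)*x^2 + (3)*x + (-2): Δ = -243. Since Δ is not a rational square, the Galois group is not contained in A_3; it must be the full S_3 (irreducibility of the cubic rules out anything smaller).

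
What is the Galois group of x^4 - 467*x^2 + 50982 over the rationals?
Gal(K/Q) = V_4 (Klein four-group, Z/2Z × Z/2Z)

f factors as (x^2 - 174)(x^2 - 293), so the splitting field is K = Q(sqrt(174), sqrt(293)). The elements 174, 293, 50982 are all non-squares in Q, so sqrt(174) and sqrt(293) generate independent quadratic extensions. Thus [K:Q] = 4 and Gal(K/Q) is generated by the two order-2 automorphisms sqrt(174) ↦ -sqrt(174) and sqrt(293) ↦ -sqrt(293), giving V_4.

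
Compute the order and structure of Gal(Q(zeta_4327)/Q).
|Gal(Q(zeta_4327)/Q)| = phi(4327) = 4326; group ≅ (Z/4327Z)^* ≅ Z/4326Z

The n-th cyclotomic polynomial Φ_4327(x) is the minimal polynomial of zeta_4327 over Q and has degree phi(4327) = 4326. So Q(zeta_4327) is a degree-4326 Galois extension with Galois group (Z/4327Z)^*. (Z/4327Z)^* is cyclic since 4327 is an odd prime power (or 4). Hence Gal(Q(zeta_4327)/Q) ≅ Z/4326Z.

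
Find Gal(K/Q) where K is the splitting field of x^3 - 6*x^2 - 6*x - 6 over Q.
Gal(K/Q) = S_3 (symmetric group of order 6)

Compute the discriminant of x^3 + (-6)*x^2 + (-6)*x + (-6): Δ = -7884. Since Δ is not a rational square, the Galois group is not contained in A_3; it must be the full S_3 (irreducibility of the cubic rules out anything smaller).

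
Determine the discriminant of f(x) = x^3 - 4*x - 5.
Δ = -419

For x^3 + a x^2 + b x + c the discriminant is Δ = 18 a b c - 4 a^3 c + a^2 b^2 - 4 b^3 - 27 c^2.
Plug a = 0, b = -4, c = -5:
  18*(0)*(-4)*(-5) - 4*(0)^3*(-5) + (0)^2*(-4)^2 - 4*(-4)^3 - 27*(-5)^2
  = 0 + (0) + 0 + (256) + (-675)
  = -419.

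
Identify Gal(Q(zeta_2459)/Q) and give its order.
|Gal(Q(zeta_2459)/Q)| = phi(2459) = 2458; group ≅ (Z/2459Z)^* ≅ Z/2458Z

The n-th cyclotomic polynomial Φ_2459(x) is the minimal polynomial of zeta_2459 over Q and has degree phi(2459) = 2458. So Q(zeta_2459) is a degree-2458 Galois extension with Galois group (Z/2459Z)^*. (Z/2459Z)^* is cyclic since 2459 is an odd prime power (or 4). Hence Gal(Q(zeta_2459)/Q) ≅ Z/2458Z.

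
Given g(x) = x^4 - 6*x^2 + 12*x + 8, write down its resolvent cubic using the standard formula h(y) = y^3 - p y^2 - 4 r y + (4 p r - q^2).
h(y) = y^3 + 6*y^2 - 32*y - 336

Identify coefficients: p = -6, q = 12, r = 8.
Plug into h(y) = y^3 - p y^2 - 4 r y + (4 p r - q^2):
  h(y) = y^3 - (-6) y^2 - 4*(8) y + (4*(-6)*(8) - (12)^2)
       = y^3 + (6) y^2 + (-32) y + (-336).
Simplifying: h(y) = y^3 + 6*y^2 - 32*y - 336.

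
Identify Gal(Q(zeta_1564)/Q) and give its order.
|Gal(Q(zeta_1564)/Q)| = phi(1564) = 704; group ≅ (Z/1564Z)^* ≅ Z/2Z × Z/16Z × Z/22Z

The n-th cyclotomic polynomial Φ_1564(x) is the minimal polynomial of zeta_1564 over Q and has degree phi(1564) = 704. So Q(zeta_1564) is a degree-704 Galois extension with Galois group (Z/1564Z)^*. By CRT, (Z/1564Z)^* ≅ (Z/4Z)^* × (Z/17Z)^* × (Z/23Z)^*. Each prime-power unit group is (Z/4Z)^* ≅ Z/2Z; (Z/17Z)^* ≅ Z/16Z; (Z/23Z)^* ≅ Z/22Z. Hence Gal(Q(zeta_1564)/Q) ≅ Z/2Z × Z/16Z × Z/22Z.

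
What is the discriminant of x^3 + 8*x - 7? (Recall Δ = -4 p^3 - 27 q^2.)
Δ = -3371

For a depressed cubic x^3 + p x + q the discriminant is Δ = -4 p^3 - 27 q^2 = -4*(8)^3 - 27*(-7)^2 = -2048 - 1323 = -3371.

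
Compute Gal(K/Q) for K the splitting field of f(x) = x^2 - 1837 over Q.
Gal(K/Q) = Z/2Z (cyclic of order 2)

x^2 - 1837 is irreducible over Q since 1837 is not a rational square. The splitting field Q(sqrt(1837)) has degree 2 over Q, and its unique nontrivial automorphism is sqrt(1837) ↦ -sqrt(1837). Hence Gal(Q(sqrt(1837))/Q) = Z/2Z.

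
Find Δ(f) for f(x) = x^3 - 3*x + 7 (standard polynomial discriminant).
Δ = -1215

For a depressed cubic x^3 + p x + q the discriminant is Δ = -4 p^3 - 27 q^2 = -4*(-3)^3 - 27*(7)^2 = 108 - 1323 = -1215.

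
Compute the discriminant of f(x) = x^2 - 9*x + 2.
Δ = 73

For a quadratic a x^2 + b x + c the discriminant is Δ = b^2 - 4ac = (-9)^2 - 4*(1)*(2) = 81 - (8) = 73.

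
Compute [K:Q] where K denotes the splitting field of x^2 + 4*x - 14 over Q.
[K:Q] = 2

The discriminant of x^2 + (4)*x + (-14) is b^2 - 4c = 16 - (-56) = 72. Since 72 is not a perfect square in Q, the polynomial is irreducible over Q. Its two roots generate a degree-2 extension, so [K:Q] = 2.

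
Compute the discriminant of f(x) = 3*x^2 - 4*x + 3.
Δ = -20

For a quadratic a x^2 + b x + c the discriminant is Δ = b^2 - 4ac = (-4)^2 - 4*(3)*(3) = 16 - (36) = -20.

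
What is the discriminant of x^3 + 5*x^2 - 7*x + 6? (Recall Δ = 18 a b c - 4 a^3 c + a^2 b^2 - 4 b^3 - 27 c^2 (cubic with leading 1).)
Δ = -5155

For x^3 + a x^2 + b x + c the discriminant is Δ = 18 a b c - 4 a^3 c + a^2 b^2 - 4 b^3 - 27 c^2.
Plug a = 5, b = -7, c = 6:
  18*(5)*(-7)*(6) - 4*(5)^3*(6) + (5)^2*(-7)^2 - 4*(-7)^3 - 27*(6)^2
  = -3780 + (-3000) + 1225 + (1372) + (-972)
  = -5155.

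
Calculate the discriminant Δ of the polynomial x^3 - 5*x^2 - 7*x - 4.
Δ = -2355

For x^3 + a x^2 + b x + c the discriminant is Δ = 18 a b c - 4 a^3 c + a^2 b^2 - 4 b^3 - 27 c^2.
Plug a = -5, b = -7, c = -4:
  18*(-5)*(-7)*(-4) - 4*(-5)^3*(-4) + (-5)^2*(-7)^2 - 4*(-7)^3 - 27*(-4)^2
  = -2520 + (-2000) + 1225 + (1372) + (-432)
  = -2355.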